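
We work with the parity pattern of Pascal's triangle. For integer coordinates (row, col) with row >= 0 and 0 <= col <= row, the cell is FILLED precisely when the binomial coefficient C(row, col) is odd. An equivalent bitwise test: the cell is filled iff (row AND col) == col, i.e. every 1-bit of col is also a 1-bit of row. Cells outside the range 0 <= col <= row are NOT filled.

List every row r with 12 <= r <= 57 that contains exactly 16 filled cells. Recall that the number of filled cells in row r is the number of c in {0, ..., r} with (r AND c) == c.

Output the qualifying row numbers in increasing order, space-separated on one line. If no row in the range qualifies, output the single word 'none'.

Row r has 2^popcount(r) filled cells, so we need popcount(r) = log2(16) = 4.
Scan r = 12..57 and keep those with exactly 4 one-bits:
r=12=1100 popcount=2 -> skip
r=13=1101 popcount=3 -> skip
r=14=1110 popcount=3 -> skip
r=15=1111 popcount=4 -> KEEP
r=16=10000 popcount=1 -> skip
r=17=10001 popcount=2 -> skip
r=18=10010 popcount=2 -> skip
r=19=10011 popcount=3 -> skip
r=20=10100 popcount=2 -> skip
r=21=10101 popcount=3 -> skip
r=22=10110 popcount=3 -> skip
r=23=10111 popcount=4 -> KEEP
r=24=11000 popcount=2 -> skip
r=25=11001 popcount=3 -> skip
r=26=11010 popcount=3 -> skip
r=27=11011 popcount=4 -> KEEP
r=28=11100 popcount=3 -> skip
r=29=11101 popcount=4 -> KEEP
r=30=11110 popcount=4 -> KEEP
r=31=11111 popcount=5 -> skip
r=32=100000 popcount=1 -> skip
r=33=100001 popcount=2 -> skip
r=34=100010 popcount=2 -> skip
r=35=100011 popcount=3 -> skip
r=36=100100 popcount=2 -> skip
r=37=100101 popcount=3 -> skip
r=38=100110 popcount=3 -> skip
r=39=100111 popcount=4 -> KEEP
r=40=101000 popcount=2 -> skip
r=41=101001 popcount=3 -> skip
r=42=101010 popcount=3 -> skip
r=43=101011 popcount=4 -> KEEP
r=44=101100 popcount=3 -> skip
r=45=101101 popcount=4 -> KEEP
r=46=101110 popcount=4 -> KEEP
r=47=101111 popcount=5 -> skip
r=48=110000 popcount=2 -> skip
r=49=110001 popcount=3 -> skip
r=50=110010 popcount=3 -> skip
r=51=110011 popcount=4 -> KEEP
r=52=110100 popcount=3 -> skip
r=53=110101 popcount=4 -> KEEP
r=54=110110 popcount=4 -> KEEP
r=55=110111 popcount=5 -> skip
r=56=111000 popcount=3 -> skip
r=57=111001 popcount=4 -> KEEP
Kept rows: 15 23 27 29 30 39 43 45 46 51 53 54 57

Answer: 15 23 27 29 30 39 43 45 46 51 53 54 57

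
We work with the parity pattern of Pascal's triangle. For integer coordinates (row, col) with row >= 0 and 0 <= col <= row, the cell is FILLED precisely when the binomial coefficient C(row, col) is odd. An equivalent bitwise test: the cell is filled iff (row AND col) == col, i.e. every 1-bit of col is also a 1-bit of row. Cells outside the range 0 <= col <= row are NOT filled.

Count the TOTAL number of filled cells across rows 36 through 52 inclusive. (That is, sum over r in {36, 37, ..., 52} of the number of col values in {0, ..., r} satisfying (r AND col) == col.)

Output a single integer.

r36=100100 pc2: +4 =4
r37=100101 pc3: +8 =12
r38=100110 pc3: +8 =20
r39=100111 pc4: +16 =36
r40=101000 pc2: +4 =40
r41=101001 pc3: +8 =48
r42=101010 pc3: +8 =56
r43=101011 pc4: +16 =72
r44=101100 pc3: +8 =80
r45=101101 pc4: +16 =96
r46=101110 pc4: +16 =112
r47=101111 pc5: +32 =144
r48=110000 pc2: +4 =148
r49=110001 pc3: +8 =156
r50=110010 pc3: +8 =164
r51=110011 pc4: +16 =180
r52=110100 pc3: +8 =188

Answer: 188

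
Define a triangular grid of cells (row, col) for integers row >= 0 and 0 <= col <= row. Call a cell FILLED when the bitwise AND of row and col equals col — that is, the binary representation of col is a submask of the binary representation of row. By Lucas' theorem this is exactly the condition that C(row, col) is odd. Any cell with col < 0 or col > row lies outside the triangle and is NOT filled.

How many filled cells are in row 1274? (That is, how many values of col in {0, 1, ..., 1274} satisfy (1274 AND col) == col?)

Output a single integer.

Answer: 128

Derivation:
1274 in binary = 10011111010
popcount(1274) = number of 1-bits in 10011111010 = 7
A col c satisfies (1274 AND c) == c iff every set bit of c is also set in 1274; each of the 7 set bits of 1274 can independently be on or off in c.
count = 2^7 = 128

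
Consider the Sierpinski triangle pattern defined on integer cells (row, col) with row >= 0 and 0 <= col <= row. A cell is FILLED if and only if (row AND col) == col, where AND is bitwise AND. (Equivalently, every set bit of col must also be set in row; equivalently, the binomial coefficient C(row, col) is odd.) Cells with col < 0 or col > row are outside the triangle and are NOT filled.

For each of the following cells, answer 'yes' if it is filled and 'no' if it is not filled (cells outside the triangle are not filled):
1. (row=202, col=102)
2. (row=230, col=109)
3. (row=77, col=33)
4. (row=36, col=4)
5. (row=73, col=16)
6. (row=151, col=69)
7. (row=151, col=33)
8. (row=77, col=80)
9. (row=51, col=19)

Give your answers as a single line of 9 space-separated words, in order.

Answer: no no no yes no no no no yes

Derivation:
(202,102): row=0b11001010, col=0b1100110, row AND col = 0b1000010 = 66; 66 != 102 -> empty
(230,109): row=0b11100110, col=0b1101101, row AND col = 0b1100100 = 100; 100 != 109 -> empty
(77,33): row=0b1001101, col=0b100001, row AND col = 0b1 = 1; 1 != 33 -> empty
(36,4): row=0b100100, col=0b100, row AND col = 0b100 = 4; 4 == 4 -> filled
(73,16): row=0b1001001, col=0b10000, row AND col = 0b0 = 0; 0 != 16 -> empty
(151,69): row=0b10010111, col=0b1000101, row AND col = 0b101 = 5; 5 != 69 -> empty
(151,33): row=0b10010111, col=0b100001, row AND col = 0b1 = 1; 1 != 33 -> empty
(77,80): col outside [0, 77] -> not filled
(51,19): row=0b110011, col=0b10011, row AND col = 0b10011 = 19; 19 == 19 -> filled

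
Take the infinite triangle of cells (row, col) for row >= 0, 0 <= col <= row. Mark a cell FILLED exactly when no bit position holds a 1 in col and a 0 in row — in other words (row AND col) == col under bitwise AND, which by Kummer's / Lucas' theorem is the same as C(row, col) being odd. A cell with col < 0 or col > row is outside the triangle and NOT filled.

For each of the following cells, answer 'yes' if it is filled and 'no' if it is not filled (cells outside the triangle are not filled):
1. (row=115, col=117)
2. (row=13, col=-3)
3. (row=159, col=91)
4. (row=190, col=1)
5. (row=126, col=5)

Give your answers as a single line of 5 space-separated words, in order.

Answer: no no no no no

Derivation:
(115,117): col outside [0, 115] -> not filled
(13,-3): col outside [0, 13] -> not filled
(159,91): row=0b10011111, col=0b1011011, row AND col = 0b11011 = 27; 27 != 91 -> empty
(190,1): row=0b10111110, col=0b1, row AND col = 0b0 = 0; 0 != 1 -> empty
(126,5): row=0b1111110, col=0b101, row AND col = 0b100 = 4; 4 != 5 -> empty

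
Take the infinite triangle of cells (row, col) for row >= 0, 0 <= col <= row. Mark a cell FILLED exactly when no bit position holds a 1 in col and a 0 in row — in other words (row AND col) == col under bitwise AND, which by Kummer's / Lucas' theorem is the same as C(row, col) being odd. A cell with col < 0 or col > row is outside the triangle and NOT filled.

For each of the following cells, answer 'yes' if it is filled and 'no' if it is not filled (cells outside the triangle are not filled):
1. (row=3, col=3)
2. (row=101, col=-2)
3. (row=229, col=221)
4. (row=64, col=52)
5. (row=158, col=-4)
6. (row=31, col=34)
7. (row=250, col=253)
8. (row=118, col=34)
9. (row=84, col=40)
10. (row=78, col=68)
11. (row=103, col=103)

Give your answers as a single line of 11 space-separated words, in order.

Answer: yes no no no no no no yes no yes yes

Derivation:
(3,3): row=0b11, col=0b11, row AND col = 0b11 = 3; 3 == 3 -> filled
(101,-2): col outside [0, 101] -> not filled
(229,221): row=0b11100101, col=0b11011101, row AND col = 0b11000101 = 197; 197 != 221 -> empty
(64,52): row=0b1000000, col=0b110100, row AND col = 0b0 = 0; 0 != 52 -> empty
(158,-4): col outside [0, 158] -> not filled
(31,34): col outside [0, 31] -> not filled
(250,253): col outside [0, 250] -> not filled
(118,34): row=0b1110110, col=0b100010, row AND col = 0b100010 = 34; 34 == 34 -> filled
(84,40): row=0b1010100, col=0b101000, row AND col = 0b0 = 0; 0 != 40 -> empty
(78,68): row=0b1001110, col=0b1000100, row AND col = 0b1000100 = 68; 68 == 68 -> filled
(103,103): row=0b1100111, col=0b1100111, row AND col = 0b1100111 = 103; 103 == 103 -> filled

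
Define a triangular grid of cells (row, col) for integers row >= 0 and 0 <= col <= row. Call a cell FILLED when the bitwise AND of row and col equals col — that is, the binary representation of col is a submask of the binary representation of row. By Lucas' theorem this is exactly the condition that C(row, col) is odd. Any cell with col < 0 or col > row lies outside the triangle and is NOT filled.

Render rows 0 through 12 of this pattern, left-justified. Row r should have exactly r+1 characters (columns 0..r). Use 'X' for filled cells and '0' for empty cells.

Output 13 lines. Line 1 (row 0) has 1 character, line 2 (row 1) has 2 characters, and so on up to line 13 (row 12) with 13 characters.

Answer: X
XX
X0X
XXXX
X000X
XX00XX
X0X0X0X
XXXXXXXX
X0000000X
XX000000XX
X0X00000X0X
XXXX0000XXXX
X000X000X000X

Derivation:
r0=0: X
r1=1: XX
r2=10: X0X
r3=11: XXXX
r4=100: X000X
r5=101: XX00XX
r6=110: X0X0X0X
r7=111: XXXXXXXX
r8=1000: X0000000X
r9=1001: XX000000XX
r10=1010: X0X00000X0X
r11=1011: XXXX0000XXXX
r12=1100: X000X000X000X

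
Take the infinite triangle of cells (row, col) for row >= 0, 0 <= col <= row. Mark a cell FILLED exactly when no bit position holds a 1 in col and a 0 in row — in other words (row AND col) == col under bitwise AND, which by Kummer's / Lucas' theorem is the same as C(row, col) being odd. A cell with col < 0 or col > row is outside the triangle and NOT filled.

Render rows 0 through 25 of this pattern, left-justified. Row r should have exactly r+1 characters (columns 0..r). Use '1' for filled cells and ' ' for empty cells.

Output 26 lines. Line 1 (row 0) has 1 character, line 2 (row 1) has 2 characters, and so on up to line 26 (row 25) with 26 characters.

r0=0: 1
r1=1: 11
r2=10: 1 1
r3=11: 1111
r4=100: 1   1
r5=101: 11  11
r6=110: 1 1 1 1
r7=111: 11111111
r8=1000: 1       1
r9=1001: 11      11
r10=1010: 1 1     1 1
r11=1011: 1111    1111
r12=1100: 1   1   1   1
r13=1101: 11  11  11  11
r14=1110: 1 1 1 1 1 1 1 1
r15=1111: 1111111111111111
r16=10000: 1               1
r17=10001: 11              11
r18=10010: 1 1             1 1
r19=10011: 1111            1111
r20=10100: 1   1           1   1
r21=10101: 11  11          11  11
r22=10110: 1 1 1 1         1 1 1 1
r23=10111: 11111111        11111111
r24=11000: 1       1       1       1
r25=11001: 11      11      11      11

Answer: 1
11
1 1
1111
1   1
11  11
1 1 1 1
11111111
1       1
11      11
1 1     1 1
1111    1111
1   1   1   1
11  11  11  11
1 1 1 1 1 1 1 1
1111111111111111
1               1
11              11
1 1             1 1
1111            1111
1   1           1   1
11  11          11  11
1 1 1 1         1 1 1 1
11111111        11111111
1       1       1       1
11      11      11      11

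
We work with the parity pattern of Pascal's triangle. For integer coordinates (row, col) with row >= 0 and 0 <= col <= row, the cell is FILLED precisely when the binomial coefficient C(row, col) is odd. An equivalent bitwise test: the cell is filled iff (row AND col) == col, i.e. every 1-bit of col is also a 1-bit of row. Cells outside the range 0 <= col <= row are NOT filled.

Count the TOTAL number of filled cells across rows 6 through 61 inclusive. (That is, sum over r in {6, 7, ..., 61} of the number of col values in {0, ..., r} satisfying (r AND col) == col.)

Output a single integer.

r6=110 pc2: +4 =4
r7=111 pc3: +8 =12
r8=1000 pc1: +2 =14
r9=1001 pc2: +4 =18
r10=1010 pc2: +4 =22
r11=1011 pc3: +8 =30
r12=1100 pc2: +4 =34
r13=1101 pc3: +8 =42
r14=1110 pc3: +8 =50
r15=1111 pc4: +16 =66
r16=10000 pc1: +2 =68
r17=10001 pc2: +4 =72
r18=10010 pc2: +4 =76
r19=10011 pc3: +8 =84
r20=10100 pc2: +4 =88
r21=10101 pc3: +8 =96
r22=10110 pc3: +8 =104
r23=10111 pc4: +16 =120
r24=11000 pc2: +4 =124
r25=11001 pc3: +8 =132
r26=11010 pc3: +8 =140
r27=11011 pc4: +16 =156
r28=11100 pc3: +8 =164
r29=11101 pc4: +16 =180
r30=11110 pc4: +16 =196
r31=11111 pc5: +32 =228
r32=100000 pc1: +2 =230
r33=100001 pc2: +4 =234
r34=100010 pc2: +4 =238
r35=100011 pc3: +8 =246
r36=100100 pc2: +4 =250
r37=100101 pc3: +8 =258
r38=100110 pc3: +8 =266
r39=100111 pc4: +16 =282
r40=101000 pc2: +4 =286
r41=101001 pc3: +8 =294
r42=101010 pc3: +8 =302
r43=101011 pc4: +16 =318
r44=101100 pc3: +8 =326
r45=101101 pc4: +16 =342
r46=101110 pc4: +16 =358
r47=101111 pc5: +32 =390
r48=110000 pc2: +4 =394
r49=110001 pc3: +8 =402
r50=110010 pc3: +8 =410
r51=110011 pc4: +16 =426
r52=110100 pc3: +8 =434
r53=110101 pc4: +16 =450
r54=110110 pc4: +16 =466
r55=110111 pc5: +32 =498
r56=111000 pc3: +8 =506
r57=111001 pc4: +16 =522
r58=111010 pc4: +16 =538
r59=111011 pc5: +32 =570
r60=111100 pc4: +16 =586
r61=111101 pc5: +32 =618

Answer: 618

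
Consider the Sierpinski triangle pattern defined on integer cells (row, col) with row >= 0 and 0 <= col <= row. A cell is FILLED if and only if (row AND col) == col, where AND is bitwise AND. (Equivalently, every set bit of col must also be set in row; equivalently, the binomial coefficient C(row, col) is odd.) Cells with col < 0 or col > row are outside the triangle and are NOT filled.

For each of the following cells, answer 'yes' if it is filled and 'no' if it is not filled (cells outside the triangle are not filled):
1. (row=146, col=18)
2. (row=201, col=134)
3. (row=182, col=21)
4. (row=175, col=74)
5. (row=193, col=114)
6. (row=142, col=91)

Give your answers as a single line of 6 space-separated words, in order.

(146,18): row=0b10010010, col=0b10010, row AND col = 0b10010 = 18; 18 == 18 -> filled
(201,134): row=0b11001001, col=0b10000110, row AND col = 0b10000000 = 128; 128 != 134 -> empty
(182,21): row=0b10110110, col=0b10101, row AND col = 0b10100 = 20; 20 != 21 -> empty
(175,74): row=0b10101111, col=0b1001010, row AND col = 0b1010 = 10; 10 != 74 -> empty
(193,114): row=0b11000001, col=0b1110010, row AND col = 0b1000000 = 64; 64 != 114 -> empty
(142,91): row=0b10001110, col=0b1011011, row AND col = 0b1010 = 10; 10 != 91 -> empty

Answer: yes no no no no no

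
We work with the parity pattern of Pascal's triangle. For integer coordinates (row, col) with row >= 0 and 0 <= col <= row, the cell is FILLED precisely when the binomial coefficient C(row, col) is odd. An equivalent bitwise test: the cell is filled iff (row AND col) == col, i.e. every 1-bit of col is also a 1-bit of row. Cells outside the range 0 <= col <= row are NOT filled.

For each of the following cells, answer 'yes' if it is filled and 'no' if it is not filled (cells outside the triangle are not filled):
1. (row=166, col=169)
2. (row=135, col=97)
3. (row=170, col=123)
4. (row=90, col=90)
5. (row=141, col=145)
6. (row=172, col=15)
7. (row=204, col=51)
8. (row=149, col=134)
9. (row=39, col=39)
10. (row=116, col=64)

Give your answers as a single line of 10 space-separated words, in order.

(166,169): col outside [0, 166] -> not filled
(135,97): row=0b10000111, col=0b1100001, row AND col = 0b1 = 1; 1 != 97 -> empty
(170,123): row=0b10101010, col=0b1111011, row AND col = 0b101010 = 42; 42 != 123 -> empty
(90,90): row=0b1011010, col=0b1011010, row AND col = 0b1011010 = 90; 90 == 90 -> filled
(141,145): col outside [0, 141] -> not filled
(172,15): row=0b10101100, col=0b1111, row AND col = 0b1100 = 12; 12 != 15 -> empty
(204,51): row=0b11001100, col=0b110011, row AND col = 0b0 = 0; 0 != 51 -> empty
(149,134): row=0b10010101, col=0b10000110, row AND col = 0b10000100 = 132; 132 != 134 -> empty
(39,39): row=0b100111, col=0b100111, row AND col = 0b100111 = 39; 39 == 39 -> filled
(116,64): row=0b1110100, col=0b1000000, row AND col = 0b1000000 = 64; 64 == 64 -> filled

Answer: no no no yes no no no no yes yes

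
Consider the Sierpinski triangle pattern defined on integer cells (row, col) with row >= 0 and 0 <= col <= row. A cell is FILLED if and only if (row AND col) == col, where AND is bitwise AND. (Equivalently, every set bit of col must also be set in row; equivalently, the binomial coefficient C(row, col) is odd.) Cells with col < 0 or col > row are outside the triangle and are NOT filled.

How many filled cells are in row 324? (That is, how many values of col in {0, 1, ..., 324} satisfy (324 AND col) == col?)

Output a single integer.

Answer: 8

Derivation:
324 in binary = 101000100
popcount(324) = number of 1-bits in 101000100 = 3
A col c satisfies (324 AND c) == c iff every set bit of c is also set in 324; each of the 3 set bits of 324 can independently be on or off in c.
count = 2^3 = 8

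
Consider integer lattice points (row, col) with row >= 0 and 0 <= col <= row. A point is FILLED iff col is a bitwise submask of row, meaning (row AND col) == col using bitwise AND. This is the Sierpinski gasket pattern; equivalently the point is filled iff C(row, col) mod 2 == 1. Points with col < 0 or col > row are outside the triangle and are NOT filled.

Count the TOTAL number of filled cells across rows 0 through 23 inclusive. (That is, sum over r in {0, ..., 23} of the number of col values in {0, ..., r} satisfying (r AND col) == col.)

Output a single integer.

Answer: 135

Derivation:
r0=0 pc0: +1 =1
r1=1 pc1: +2 =3
r2=10 pc1: +2 =5
r3=11 pc2: +4 =9
r4=100 pc1: +2 =11
r5=101 pc2: +4 =15
r6=110 pc2: +4 =19
r7=111 pc3: +8 =27
r8=1000 pc1: +2 =29
r9=1001 pc2: +4 =33
r10=1010 pc2: +4 =37
r11=1011 pc3: +8 =45
r12=1100 pc2: +4 =49
r13=1101 pc3: +8 =57
r14=1110 pc3: +8 =65
r15=1111 pc4: +16 =81
r16=10000 pc1: +2 =83
r17=10001 pc2: +4 =87
r18=10010 pc2: +4 =91
r19=10011 pc3: +8 =99
r20=10100 pc2: +4 =103
r21=10101 pc3: +8 =111
r22=10110 pc3: +8 =119
r23=10111 pc4: +16 =135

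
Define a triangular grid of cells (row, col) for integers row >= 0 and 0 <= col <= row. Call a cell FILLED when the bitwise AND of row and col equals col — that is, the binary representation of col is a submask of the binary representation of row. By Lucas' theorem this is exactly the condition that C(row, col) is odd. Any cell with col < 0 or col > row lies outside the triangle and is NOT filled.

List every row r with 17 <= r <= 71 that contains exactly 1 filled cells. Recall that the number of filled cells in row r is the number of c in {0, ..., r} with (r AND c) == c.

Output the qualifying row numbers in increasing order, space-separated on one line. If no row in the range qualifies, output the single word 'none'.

Answer: none

Derivation:
Row r has 2^popcount(r) filled cells, so we need popcount(r) = log2(1) = 0.
Scan r = 17..71 and keep those with exactly 0 one-bits:
r=17=10001 popcount=2 -> skip
r=18=10010 popcount=2 -> skip
r=19=10011 popcount=3 -> skip
r=20=10100 popcount=2 -> skip
r=21=10101 popcount=3 -> skip
r=22=10110 popcount=3 -> skip
r=23=10111 popcount=4 -> skip
r=24=11000 popcount=2 -> skip
r=25=11001 popcount=3 -> skip
r=26=11010 popcount=3 -> skip
r=27=11011 popcount=4 -> skip
r=28=11100 popcount=3 -> skip
r=29=11101 popcount=4 -> skip
r=30=11110 popcount=4 -> skip
r=31=11111 popcount=5 -> skip
r=32=100000 popcount=1 -> skip
r=33=100001 popcount=2 -> skip
r=34=100010 popcount=2 -> skip
r=35=100011 popcount=3 -> skip
r=36=100100 popcount=2 -> skip
r=37=100101 popcount=3 -> skip
r=38=100110 popcount=3 -> skip
r=39=100111 popcount=4 -> skip
r=40=101000 popcount=2 -> skip
r=41=101001 popcount=3 -> skip
r=42=101010 popcount=3 -> skip
r=43=101011 popcount=4 -> skip
r=44=101100 popcount=3 -> skip
r=45=101101 popcount=4 -> skip
r=46=101110 popcount=4 -> skip
r=47=101111 popcount=5 -> skip
r=48=110000 popcount=2 -> skip
r=49=110001 popcount=3 -> skip
r=50=110010 popcount=3 -> skip
r=51=110011 popcount=4 -> skip
r=52=110100 popcount=3 -> skip
r=53=110101 popcount=4 -> skip
r=54=110110 popcount=4 -> skip
r=55=110111 popcount=5 -> skip
r=56=111000 popcount=3 -> skip
r=57=111001 popcount=4 -> skip
r=58=111010 popcount=4 -> skip
r=59=111011 popcount=5 -> skip
r=60=111100 popcount=4 -> skip
r=61=111101 popcount=5 -> skip
r=62=111110 popcount=5 -> skip
r=63=111111 popcount=6 -> skip
r=64=1000000 popcount=1 -> skip
r=65=1000001 popcount=2 -> skip
r=66=1000010 popcount=2 -> skip
r=67=1000011 popcount=3 -> skip
r=68=1000100 popcount=2 -> skip
r=69=1000101 popcount=3 -> skip
r=70=1000110 popcount=3 -> skip
r=71=1000111 popcount=4 -> skip
Kept rows: none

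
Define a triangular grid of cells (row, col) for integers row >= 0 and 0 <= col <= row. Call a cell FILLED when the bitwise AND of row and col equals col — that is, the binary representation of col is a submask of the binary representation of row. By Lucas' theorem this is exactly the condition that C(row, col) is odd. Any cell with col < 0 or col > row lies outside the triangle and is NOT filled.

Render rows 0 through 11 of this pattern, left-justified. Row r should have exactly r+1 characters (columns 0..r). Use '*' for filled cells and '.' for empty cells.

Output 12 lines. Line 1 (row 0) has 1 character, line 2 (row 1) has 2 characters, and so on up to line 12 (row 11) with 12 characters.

r0=0: *
r1=1: **
r2=10: *.*
r3=11: ****
r4=100: *...*
r5=101: **..**
r6=110: *.*.*.*
r7=111: ********
r8=1000: *.......*
r9=1001: **......**
r10=1010: *.*.....*.*
r11=1011: ****....****

Answer: *
**
*.*
****
*...*
**..**
*.*.*.*
********
*.......*
**......**
*.*.....*.*
****....****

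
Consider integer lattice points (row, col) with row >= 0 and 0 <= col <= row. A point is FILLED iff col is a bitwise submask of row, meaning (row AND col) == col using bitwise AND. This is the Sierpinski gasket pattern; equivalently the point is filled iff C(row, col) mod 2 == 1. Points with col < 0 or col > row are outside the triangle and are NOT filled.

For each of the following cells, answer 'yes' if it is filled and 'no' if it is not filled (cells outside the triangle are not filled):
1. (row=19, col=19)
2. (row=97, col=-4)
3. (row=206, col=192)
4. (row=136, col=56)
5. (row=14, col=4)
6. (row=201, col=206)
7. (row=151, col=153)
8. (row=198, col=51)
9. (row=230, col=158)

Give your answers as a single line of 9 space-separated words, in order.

Answer: yes no yes no yes no no no no

Derivation:
(19,19): row=0b10011, col=0b10011, row AND col = 0b10011 = 19; 19 == 19 -> filled
(97,-4): col outside [0, 97] -> not filled
(206,192): row=0b11001110, col=0b11000000, row AND col = 0b11000000 = 192; 192 == 192 -> filled
(136,56): row=0b10001000, col=0b111000, row AND col = 0b1000 = 8; 8 != 56 -> empty
(14,4): row=0b1110, col=0b100, row AND col = 0b100 = 4; 4 == 4 -> filled
(201,206): col outside [0, 201] -> not filled
(151,153): col outside [0, 151] -> not filled
(198,51): row=0b11000110, col=0b110011, row AND col = 0b10 = 2; 2 != 51 -> empty
(230,158): row=0b11100110, col=0b10011110, row AND col = 0b10000110 = 134; 134 != 158 -> empty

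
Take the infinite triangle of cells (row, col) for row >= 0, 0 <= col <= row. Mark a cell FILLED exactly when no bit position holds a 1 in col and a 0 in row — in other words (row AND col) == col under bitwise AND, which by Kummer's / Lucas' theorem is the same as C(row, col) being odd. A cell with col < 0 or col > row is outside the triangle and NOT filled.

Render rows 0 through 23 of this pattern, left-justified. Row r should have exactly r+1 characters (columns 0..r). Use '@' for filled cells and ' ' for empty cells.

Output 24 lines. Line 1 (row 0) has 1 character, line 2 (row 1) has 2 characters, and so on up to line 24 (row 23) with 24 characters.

r0=0: @
r1=1: @@
r2=10: @ @
r3=11: @@@@
r4=100: @   @
r5=101: @@  @@
r6=110: @ @ @ @
r7=111: @@@@@@@@
r8=1000: @       @
r9=1001: @@      @@
r10=1010: @ @     @ @
r11=1011: @@@@    @@@@
r12=1100: @   @   @   @
r13=1101: @@  @@  @@  @@
r14=1110: @ @ @ @ @ @ @ @
r15=1111: @@@@@@@@@@@@@@@@
r16=10000: @               @
r17=10001: @@              @@
r18=10010: @ @             @ @
r19=10011: @@@@            @@@@
r20=10100: @   @           @   @
r21=10101: @@  @@          @@  @@
r22=10110: @ @ @ @         @ @ @ @
r23=10111: @@@@@@@@        @@@@@@@@

Answer: @
@@
@ @
@@@@
@   @
@@  @@
@ @ @ @
@@@@@@@@
@       @
@@      @@
@ @     @ @
@@@@    @@@@
@   @   @   @
@@  @@  @@  @@
@ @ @ @ @ @ @ @
@@@@@@@@@@@@@@@@
@               @
@@              @@
@ @             @ @
@@@@            @@@@
@   @           @   @
@@  @@          @@  @@
@ @ @ @         @ @ @ @
@@@@@@@@        @@@@@@@@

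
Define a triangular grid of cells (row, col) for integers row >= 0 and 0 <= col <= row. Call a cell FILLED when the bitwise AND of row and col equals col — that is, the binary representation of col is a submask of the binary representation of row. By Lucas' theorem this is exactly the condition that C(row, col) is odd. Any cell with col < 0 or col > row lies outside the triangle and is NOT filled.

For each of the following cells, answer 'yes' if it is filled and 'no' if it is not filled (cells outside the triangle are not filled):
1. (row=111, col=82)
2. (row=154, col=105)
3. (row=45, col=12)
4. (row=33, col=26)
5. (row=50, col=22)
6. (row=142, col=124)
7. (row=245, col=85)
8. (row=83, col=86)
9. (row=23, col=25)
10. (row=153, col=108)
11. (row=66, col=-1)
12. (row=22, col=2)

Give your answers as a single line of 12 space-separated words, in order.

(111,82): row=0b1101111, col=0b1010010, row AND col = 0b1000010 = 66; 66 != 82 -> empty
(154,105): row=0b10011010, col=0b1101001, row AND col = 0b1000 = 8; 8 != 105 -> empty
(45,12): row=0b101101, col=0b1100, row AND col = 0b1100 = 12; 12 == 12 -> filled
(33,26): row=0b100001, col=0b11010, row AND col = 0b0 = 0; 0 != 26 -> empty
(50,22): row=0b110010, col=0b10110, row AND col = 0b10010 = 18; 18 != 22 -> empty
(142,124): row=0b10001110, col=0b1111100, row AND col = 0b1100 = 12; 12 != 124 -> empty
(245,85): row=0b11110101, col=0b1010101, row AND col = 0b1010101 = 85; 85 == 85 -> filled
(83,86): col outside [0, 83] -> not filled
(23,25): col outside [0, 23] -> not filled
(153,108): row=0b10011001, col=0b1101100, row AND col = 0b1000 = 8; 8 != 108 -> empty
(66,-1): col outside [0, 66] -> not filled
(22,2): row=0b10110, col=0b10, row AND col = 0b10 = 2; 2 == 2 -> filled

Answer: no no yes no no no yes no no no no yes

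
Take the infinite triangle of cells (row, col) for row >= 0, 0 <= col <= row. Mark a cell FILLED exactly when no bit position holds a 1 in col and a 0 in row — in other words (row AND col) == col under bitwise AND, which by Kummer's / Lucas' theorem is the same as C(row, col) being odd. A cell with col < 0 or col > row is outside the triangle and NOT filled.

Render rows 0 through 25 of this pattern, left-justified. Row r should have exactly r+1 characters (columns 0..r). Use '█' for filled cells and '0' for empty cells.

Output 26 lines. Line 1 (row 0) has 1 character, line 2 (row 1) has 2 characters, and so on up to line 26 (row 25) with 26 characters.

r0=0: █
r1=1: ██
r2=10: █0█
r3=11: ████
r4=100: █000█
r5=101: ██00██
r6=110: █0█0█0█
r7=111: ████████
r8=1000: █0000000█
r9=1001: ██000000██
r10=1010: █0█00000█0█
r11=1011: ████0000████
r12=1100: █000█000█000█
r13=1101: ██00██00██00██
r14=1110: █0█0█0█0█0█0█0█
r15=1111: ████████████████
r16=10000: █000000000000000█
r17=10001: ██00000000000000██
r18=10010: █0█0000000000000█0█
r19=10011: ████000000000000████
r20=10100: █000█00000000000█000█
r21=10101: ██00██0000000000██00██
r22=10110: █0█0█0█000000000█0█0█0█
r23=10111: ████████00000000████████
r24=11000: █0000000█0000000█0000000█
r25=11001: ██000000██000000██000000██

Answer: █
██
█0█
████
█000█
██00██
█0█0█0█
████████
█0000000█
██000000██
█0█00000█0█
████0000████
█000█000█000█
██00██00██00██
█0█0█0█0█0█0█0█
████████████████
█000000000000000█
██00000000000000██
█0█0000000000000█0█
████000000000000████
█000█00000000000█000█
██00██0000000000██00██
█0█0█0█000000000█0█0█0█
████████00000000████████
█0000000█0000000█0000000█
██000000██000000██000000██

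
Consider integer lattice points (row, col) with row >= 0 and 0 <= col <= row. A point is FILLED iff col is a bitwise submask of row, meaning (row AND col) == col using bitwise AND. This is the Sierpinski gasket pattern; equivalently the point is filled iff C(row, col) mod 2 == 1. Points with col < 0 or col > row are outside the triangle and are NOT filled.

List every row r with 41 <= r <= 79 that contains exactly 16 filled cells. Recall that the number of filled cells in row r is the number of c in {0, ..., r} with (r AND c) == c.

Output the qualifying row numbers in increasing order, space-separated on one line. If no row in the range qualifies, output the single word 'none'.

Row r has 2^popcount(r) filled cells, so we need popcount(r) = log2(16) = 4.
Scan r = 41..79 and keep those with exactly 4 one-bits:
r=41=101001 popcount=3 -> skip
r=42=101010 popcount=3 -> skip
r=43=101011 popcount=4 -> KEEP
r=44=101100 popcount=3 -> skip
r=45=101101 popcount=4 -> KEEP
r=46=101110 popcount=4 -> KEEP
r=47=101111 popcount=5 -> skip
r=48=110000 popcount=2 -> skip
r=49=110001 popcount=3 -> skip
r=50=110010 popcount=3 -> skip
r=51=110011 popcount=4 -> KEEP
r=52=110100 popcount=3 -> skip
r=53=110101 popcount=4 -> KEEP
r=54=110110 popcount=4 -> KEEP
r=55=110111 popcount=5 -> skip
r=56=111000 popcount=3 -> skip
r=57=111001 popcount=4 -> KEEP
r=58=111010 popcount=4 -> KEEP
r=59=111011 popcount=5 -> skip
r=60=111100 popcount=4 -> KEEP
r=61=111101 popcount=5 -> skip
r=62=111110 popcount=5 -> skip
r=63=111111 popcount=6 -> skip
r=64=1000000 popcount=1 -> skip
r=65=1000001 popcount=2 -> skip
r=66=1000010 popcount=2 -> skip
r=67=1000011 popcount=3 -> skip
r=68=1000100 popcount=2 -> skip
r=69=1000101 popcount=3 -> skip
r=70=1000110 popcount=3 -> skip
r=71=1000111 popcount=4 -> KEEP
r=72=1001000 popcount=2 -> skip
r=73=1001001 popcount=3 -> skip
r=74=1001010 popcount=3 -> skip
r=75=1001011 popcount=4 -> KEEP
r=76=1001100 popcount=3 -> skip
r=77=1001101 popcount=4 -> KEEP
r=78=1001110 popcount=4 -> KEEP
r=79=1001111 popcount=5 -> skip
Kept rows: 43 45 46 51 53 54 57 58 60 71 75 77 78

Answer: 43 45 46 51 53 54 57 58 60 71 75 77 78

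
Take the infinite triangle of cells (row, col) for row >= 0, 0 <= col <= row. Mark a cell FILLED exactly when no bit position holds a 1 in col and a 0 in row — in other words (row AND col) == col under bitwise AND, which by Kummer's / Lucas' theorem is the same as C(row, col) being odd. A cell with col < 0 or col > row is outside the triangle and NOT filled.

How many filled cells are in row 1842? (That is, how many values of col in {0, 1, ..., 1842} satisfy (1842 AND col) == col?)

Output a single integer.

1842 in binary = 11100110010
popcount(1842) = number of 1-bits in 11100110010 = 6
A col c satisfies (1842 AND c) == c iff every set bit of c is also set in 1842; each of the 6 set bits of 1842 can independently be on or off in c.
count = 2^6 = 64

Answer: 64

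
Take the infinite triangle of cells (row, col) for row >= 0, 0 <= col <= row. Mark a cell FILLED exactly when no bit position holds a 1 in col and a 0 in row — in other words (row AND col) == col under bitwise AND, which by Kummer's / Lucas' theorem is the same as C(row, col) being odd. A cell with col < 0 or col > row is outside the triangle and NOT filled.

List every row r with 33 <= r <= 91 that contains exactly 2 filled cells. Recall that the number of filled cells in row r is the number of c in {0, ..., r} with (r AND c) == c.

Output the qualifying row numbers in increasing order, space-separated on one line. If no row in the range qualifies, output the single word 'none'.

Answer: 64

Derivation:
Row r has 2^popcount(r) filled cells, so we need popcount(r) = log2(2) = 1.
Scan r = 33..91 and keep those with exactly 1 one-bits:
r=33=100001 popcount=2 -> skip
r=34=100010 popcount=2 -> skip
r=35=100011 popcount=3 -> skip
r=36=100100 popcount=2 -> skip
r=37=100101 popcount=3 -> skip
r=38=100110 popcount=3 -> skip
r=39=100111 popcount=4 -> skip
r=40=101000 popcount=2 -> skip
r=41=101001 popcount=3 -> skip
r=42=101010 popcount=3 -> skip
r=43=101011 popcount=4 -> skip
r=44=101100 popcount=3 -> skip
r=45=101101 popcount=4 -> skip
r=46=101110 popcount=4 -> skip
r=47=101111 popcount=5 -> skip
r=48=110000 popcount=2 -> skip
r=49=110001 popcount=3 -> skip
r=50=110010 popcount=3 -> skip
r=51=110011 popcount=4 -> skip
r=52=110100 popcount=3 -> skip
r=53=110101 popcount=4 -> skip
r=54=110110 popcount=4 -> skip
r=55=110111 popcount=5 -> skip
r=56=111000 popcount=3 -> skip
r=57=111001 popcount=4 -> skip
r=58=111010 popcount=4 -> skip
r=59=111011 popcount=5 -> skip
r=60=111100 popcount=4 -> skip
r=61=111101 popcount=5 -> skip
r=62=111110 popcount=5 -> skip
r=63=111111 popcount=6 -> skip
r=64=1000000 popcount=1 -> KEEP
r=65=1000001 popcount=2 -> skip
r=66=1000010 popcount=2 -> skip
r=67=1000011 popcount=3 -> skip
r=68=1000100 popcount=2 -> skip
r=69=1000101 popcount=3 -> skip
r=70=1000110 popcount=3 -> skip
r=71=1000111 popcount=4 -> skip
r=72=1001000 popcount=2 -> skip
r=73=1001001 popcount=3 -> skip
r=74=1001010 popcount=3 -> skip
r=75=1001011 popcount=4 -> skip
r=76=1001100 popcount=3 -> skip
r=77=1001101 popcount=4 -> skip
r=78=1001110 popcount=4 -> skip
r=79=1001111 popcount=5 -> skip
r=80=1010000 popcount=2 -> skip
r=81=1010001 popcount=3 -> skip
r=82=1010010 popcount=3 -> skip
r=83=1010011 popcount=4 -> skip
r=84=1010100 popcount=3 -> skip
r=85=1010101 popcount=4 -> skip
r=86=1010110 popcount=4 -> skip
r=87=1010111 popcount=5 -> skip
r=88=1011000 popcount=3 -> skip
r=89=1011001 popcount=4 -> skip
r=90=1011010 popcount=4 -> skip
r=91=1011011 popcount=5 -> skip
Kept rows: 64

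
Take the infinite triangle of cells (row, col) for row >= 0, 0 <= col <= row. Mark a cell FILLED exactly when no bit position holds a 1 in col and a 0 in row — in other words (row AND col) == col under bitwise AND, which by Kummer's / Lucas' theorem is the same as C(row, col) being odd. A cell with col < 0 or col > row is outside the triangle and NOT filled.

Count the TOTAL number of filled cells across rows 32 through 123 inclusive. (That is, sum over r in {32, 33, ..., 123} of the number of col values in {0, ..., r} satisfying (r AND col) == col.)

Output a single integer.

Answer: 1656

Derivation:
r32=100000 pc1: +2 =2
r33=100001 pc2: +4 =6
r34=100010 pc2: +4 =10
r35=100011 pc3: +8 =18
r36=100100 pc2: +4 =22
r37=100101 pc3: +8 =30
r38=100110 pc3: +8 =38
r39=100111 pc4: +16 =54
r40=101000 pc2: +4 =58
r41=101001 pc3: +8 =66
r42=101010 pc3: +8 =74
r43=101011 pc4: +16 =90
r44=101100 pc3: +8 =98
r45=101101 pc4: +16 =114
r46=101110 pc4: +16 =130
r47=101111 pc5: +32 =162
r48=110000 pc2: +4 =166
r49=110001 pc3: +8 =174
r50=110010 pc3: +8 =182
r51=110011 pc4: +16 =198
r52=110100 pc3: +8 =206
r53=110101 pc4: +16 =222
r54=110110 pc4: +16 =238
r55=110111 pc5: +32 =270
r56=111000 pc3: +8 =278
r57=111001 pc4: +16 =294
r58=111010 pc4: +16 =310
r59=111011 pc5: +32 =342
r60=111100 pc4: +16 =358
r61=111101 pc5: +32 =390
r62=111110 pc5: +32 =422
r63=111111 pc6: +64 =486
r64=1000000 pc1: +2 =488
r65=1000001 pc2: +4 =492
r66=1000010 pc2: +4 =496
r67=1000011 pc3: +8 =504
r68=1000100 pc2: +4 =508
r69=1000101 pc3: +8 =516
r70=1000110 pc3: +8 =524
r71=1000111 pc4: +16 =540
r72=1001000 pc2: +4 =544
r73=1001001 pc3: +8 =552
r74=1001010 pc3: +8 =560
r75=1001011 pc4: +16 =576
r76=1001100 pc3: +8 =584
r77=1001101 pc4: +16 =600
r78=1001110 pc4: +16 =616
r79=1001111 pc5: +32 =648
r80=1010000 pc2: +4 =652
r81=1010001 pc3: +8 =660
r82=1010010 pc3: +8 =668
r83=1010011 pc4: +16 =684
r84=1010100 pc3: +8 =692
r85=1010101 pc4: +16 =708
r86=1010110 pc4: +16 =724
r87=1010111 pc5: +32 =756
r88=1011000 pc3: +8 =764
r89=1011001 pc4: +16 =780
r90=1011010 pc4: +16 =796
r91=1011011 pc5: +32 =828
r92=1011100 pc4: +16 =844
r93=1011101 pc5: +32 =876
r94=1011110 pc5: +32 =908
r95=1011111 pc6: +64 =972
r96=1100000 pc2: +4 =976
r97=1100001 pc3: +8 =984
r98=1100010 pc3: +8 =992
r99=1100011 pc4: +16 =1008
r100=1100100 pc3: +8 =1016
r101=1100101 pc4: +16 =1032
r102=1100110 pc4: +16 =1048
r103=1100111 pc5: +32 =1080
r104=1101000 pc3: +8 =1088
r105=1101001 pc4: +16 =1104
r106=1101010 pc4: +16 =1120
r107=1101011 pc5: +32 =1152
r108=1101100 pc4: +16 =1168
r109=1101101 pc5: +32 =1200
r110=1101110 pc5: +32 =1232
r111=1101111 pc6: +64 =1296
r112=1110000 pc3: +8 =1304
r113=1110001 pc4: +16 =1320
r114=1110010 pc4: +16 =1336
r115=1110011 pc5: +32 =1368
r116=1110100 pc4: +16 =1384
r117=1110101 pc5: +32 =1416
r118=1110110 pc5: +32 =1448
r119=1110111 pc6: +64 =1512
r120=1111000 pc4: +16 =1528
r121=1111001 pc5: +32 =1560
r122=1111010 pc5: +32 =1592
r123=1111011 pc6: +64 =1656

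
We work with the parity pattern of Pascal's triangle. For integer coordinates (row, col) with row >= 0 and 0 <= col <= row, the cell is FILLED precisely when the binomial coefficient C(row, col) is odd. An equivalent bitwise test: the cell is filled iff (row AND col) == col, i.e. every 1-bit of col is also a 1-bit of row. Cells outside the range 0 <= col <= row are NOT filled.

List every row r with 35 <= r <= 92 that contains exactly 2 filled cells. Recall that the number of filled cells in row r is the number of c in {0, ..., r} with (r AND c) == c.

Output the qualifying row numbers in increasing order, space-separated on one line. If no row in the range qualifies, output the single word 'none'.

Row r has 2^popcount(r) filled cells, so we need popcount(r) = log2(2) = 1.
Scan r = 35..92 and keep those with exactly 1 one-bits:
r=35=100011 popcount=3 -> skip
r=36=100100 popcount=2 -> skip
r=37=100101 popcount=3 -> skip
r=38=100110 popcount=3 -> skip
r=39=100111 popcount=4 -> skip
r=40=101000 popcount=2 -> skip
r=41=101001 popcount=3 -> skip
r=42=101010 popcount=3 -> skip
r=43=101011 popcount=4 -> skip
r=44=101100 popcount=3 -> skip
r=45=101101 popcount=4 -> skip
r=46=101110 popcount=4 -> skip
r=47=101111 popcount=5 -> skip
r=48=110000 popcount=2 -> skip
r=49=110001 popcount=3 -> skip
r=50=110010 popcount=3 -> skip
r=51=110011 popcount=4 -> skip
r=52=110100 popcount=3 -> skip
r=53=110101 popcount=4 -> skip
r=54=110110 popcount=4 -> skip
r=55=110111 popcount=5 -> skip
r=56=111000 popcount=3 -> skip
r=57=111001 popcount=4 -> skip
r=58=111010 popcount=4 -> skip
r=59=111011 popcount=5 -> skip
r=60=111100 popcount=4 -> skip
r=61=111101 popcount=5 -> skip
r=62=111110 popcount=5 -> skip
r=63=111111 popcount=6 -> skip
r=64=1000000 popcount=1 -> KEEP
r=65=1000001 popcount=2 -> skip
r=66=1000010 popcount=2 -> skip
r=67=1000011 popcount=3 -> skip
r=68=1000100 popcount=2 -> skip
r=69=1000101 popcount=3 -> skip
r=70=1000110 popcount=3 -> skip
r=71=1000111 popcount=4 -> skip
r=72=1001000 popcount=2 -> skip
r=73=1001001 popcount=3 -> skip
r=74=1001010 popcount=3 -> skip
r=75=1001011 popcount=4 -> skip
r=76=1001100 popcount=3 -> skip
r=77=1001101 popcount=4 -> skip
r=78=1001110 popcount=4 -> skip
r=79=1001111 popcount=5 -> skip
r=80=1010000 popcount=2 -> skip
r=81=1010001 popcount=3 -> skip
r=82=1010010 popcount=3 -> skip
r=83=1010011 popcount=4 -> skip
r=84=1010100 popcount=3 -> skip
r=85=1010101 popcount=4 -> skip
r=86=1010110 popcount=4 -> skip
r=87=1010111 popcount=5 -> skip
r=88=1011000 popcount=3 -> skip
r=89=1011001 popcount=4 -> skip
r=90=1011010 popcount=4 -> skip
r=91=1011011 popcount=5 -> skip
r=92=1011100 popcount=4 -> skip
Kept rows: 64

Answer: 64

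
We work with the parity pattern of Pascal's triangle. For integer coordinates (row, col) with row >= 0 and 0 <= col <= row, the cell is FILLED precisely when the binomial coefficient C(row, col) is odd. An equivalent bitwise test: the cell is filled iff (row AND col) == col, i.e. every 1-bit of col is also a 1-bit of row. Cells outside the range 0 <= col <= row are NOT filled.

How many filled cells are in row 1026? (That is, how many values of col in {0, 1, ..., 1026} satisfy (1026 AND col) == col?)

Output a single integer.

Answer: 4

Derivation:
1026 in binary = 10000000010
popcount(1026) = number of 1-bits in 10000000010 = 2
A col c satisfies (1026 AND c) == c iff every set bit of c is also set in 1026; each of the 2 set bits of 1026 can independently be on or off in c.
count = 2^2 = 4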